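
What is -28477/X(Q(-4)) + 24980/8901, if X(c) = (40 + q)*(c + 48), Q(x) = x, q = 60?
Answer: -143561777/39164400 ≈ -3.6656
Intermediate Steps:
X(c) = 4800 + 100*c (X(c) = (40 + 60)*(c + 48) = 100*(48 + c) = 4800 + 100*c)
-28477/X(Q(-4)) + 24980/8901 = -28477/(4800 + 100*(-4)) + 24980/8901 = -28477/(4800 - 400) + 24980*(1/8901) = -28477/4400 + 24980/8901 = -143561777/39164400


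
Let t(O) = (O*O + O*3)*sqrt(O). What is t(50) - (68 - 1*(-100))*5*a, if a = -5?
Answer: 4200 + 13250*sqrt(2) ≈ 22938.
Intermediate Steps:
t(O) = sqrt(O)*(O**2 + 3*O) (t(O) = (O**2 + 3*O)*sqrt(O) = sqrt(O)*(O**2 + 3*O))
t(50) - (68 - 1*(-100))*5*a = 50**(3/2)*(3 + 50) - (68 - 1*(-100))*5*(-5) = (250*sqrt(2))*53 - (68 + 100)*(-25) = 13250*sqrt(2) - 168*(-25) = 13250*sqrt(2) - 1*(-4200) = 13250*sqrt(2) + 4200 = 4200 + 13250*sqrt(2)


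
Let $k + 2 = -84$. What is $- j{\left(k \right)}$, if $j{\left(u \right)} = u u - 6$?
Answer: $-7390$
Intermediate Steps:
$k = -86$ ($k = -2 - 84 = -86$)
$j{\left(u \right)} = -6 + u^{2}$ ($j{\left(u \right)} = u^{2} - 6 = -6 + u^{2}$)
$- j{\left(k \right)} = - (-6 + \left(-86\right)^{2}) = - (-6 + 7396) = \left(-1\right) 7390 = -7390$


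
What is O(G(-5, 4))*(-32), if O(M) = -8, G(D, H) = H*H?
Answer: 256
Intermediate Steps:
G(D, H) = H²
O(G(-5, 4))*(-32) = -8*(-32) = 256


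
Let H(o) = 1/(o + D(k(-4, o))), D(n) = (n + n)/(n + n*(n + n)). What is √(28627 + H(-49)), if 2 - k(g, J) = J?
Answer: 2*√182153650010/5045 ≈ 169.20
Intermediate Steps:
k(g, J) = 2 - J
D(n) = 2*n/(n + 2*n²) (D(n) = (2*n)/(n + n*(2*n)) = (2*n)/(n + 2*n²) = 2*n/(n + 2*n²))
H(o) = 1/(o + 2/(5 - 2*o)) (H(o) = 1/(o + 2/(1 + 2*(2 - o))) = 1/(o + 2/(1 + (4 - 2*o))) = 1/(o + 2/(5 - 2*o)))
√(28627 + H(-49)) = √(28627 + (-5 + 2*(-49))/(-2 - 49*(-5 + 2*(-49)))) = √(28627 + (-5 - 98)/(-2 - 49*(-5 - 98))) = √(28627 - 103/(-2 - 49*(-103))) = √(28627 - 103/(-2 + 5047)) = √(28627 - 103/5045) = √(144423112/5045) = 2*√182153650010/5045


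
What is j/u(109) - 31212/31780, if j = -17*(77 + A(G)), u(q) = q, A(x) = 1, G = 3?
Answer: -11385597/866005 ≈ -13.147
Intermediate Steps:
j = -1326 (j = -17*(77 + 1) = -17*78 = -1326)
j/u(109) - 31212/31780 = -1326/109 - 31212/31780 = -1326*1/109 - 31212*1/31780 = -1326/109 - 7803/7945 = -11385597/866005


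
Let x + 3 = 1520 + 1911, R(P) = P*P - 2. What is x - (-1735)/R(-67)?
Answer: 15383171/4487 ≈ 3428.4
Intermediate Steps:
R(P) = -2 + P**2 (R(P) = P**2 - 2 = -2 + P**2)
x = 3428 (x = -3 + (1520 + 1911) = -3 + 3431 = 3428)
x - (-1735)/R(-67) = 3428 - (-1735)/(-2 + (-67)**2) = 3428 - (-1735)/(-2 + 4489) = 3428 - (-1735)/4487 = 3428 - 1*(-1735/4487) = 3428 + 1735/4487 = 15383171/4487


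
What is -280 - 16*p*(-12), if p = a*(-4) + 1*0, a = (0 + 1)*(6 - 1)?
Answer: -4120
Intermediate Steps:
a = 5 (a = 1*5 = 5)
p = -20 (p = 5*(-4) + 1*0 = -20 + 0 = -20)
-280 - 16*p*(-12) = -280 - 16*(-20)*(-12) = -280 - (-320)*(-12) = -280 - 1*3840 = -280 - 3840 = -4120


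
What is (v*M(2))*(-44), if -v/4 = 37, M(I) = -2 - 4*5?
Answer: -143264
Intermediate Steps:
M(I) = -22 (M(I) = -2 - 20 = -22)
v = -148 (v = -4*37 = -148)
(v*M(2))*(-44) = -148*(-22)*(-44) = 3256*(-44) = -143264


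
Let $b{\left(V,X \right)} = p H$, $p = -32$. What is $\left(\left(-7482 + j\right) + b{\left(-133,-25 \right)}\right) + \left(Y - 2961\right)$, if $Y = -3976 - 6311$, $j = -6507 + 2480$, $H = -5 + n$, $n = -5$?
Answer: $-24437$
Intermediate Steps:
$H = -10$ ($H = -5 - 5 = -10$)
$b{\left(V,X \right)} = 320$ ($b{\left(V,X \right)} = \left(-32\right) \left(-10\right) = 320$)
$j = -4027$
$Y = -10287$ ($Y = -3976 - 6311 = -10287$)
$\left(\left(-7482 + j\right) + b{\left(-133,-25 \right)}\right) + \left(Y - 2961\right) = \left(\left(-7482 - 4027\right) + 320\right) - 13248 = \left(-11509 + 320\right) - 13248 = -11189 - 13248 = -24437$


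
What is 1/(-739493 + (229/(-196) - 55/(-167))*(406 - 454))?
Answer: -8183/6050941663 ≈ -1.3524e-6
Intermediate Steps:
1/(-739493 + (229/(-196) - 55/(-167))*(406 - 454)) = 1/(-739493 + (229*(-1/196) - 55*(-1/167))*(-48)) = 1/(-739493 + (-229/196 + 55/167)*(-48)) = 1/(-739493 - 27463/32732*(-48)) = 1/(-739493 + 329556/8183) = 1/(-6050941663/8183) = -8183/6050941663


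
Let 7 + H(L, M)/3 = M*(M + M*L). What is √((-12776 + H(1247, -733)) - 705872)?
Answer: √2010891347 ≈ 44843.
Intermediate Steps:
H(L, M) = -21 + 3*M*(M + L*M) (H(L, M) = -21 + 3*(M*(M + M*L)) = -21 + 3*(M*(M + L*M)) = -21 + 3*M*(M + L*M))
√((-12776 + H(1247, -733)) - 705872) = √((-12776 + (-21 + 3*(-733)² + 3*1247*(-733)²)) - 705872) = √((-12776 + (-21 + 3*537289 + 3*1247*537289)) - 705872) = √((-12776 + (-21 + 1611867 + 2009998149)) - 705872) = √((-12776 + 2011609995) - 705872) = √(2011597219 - 705872) = √2010891347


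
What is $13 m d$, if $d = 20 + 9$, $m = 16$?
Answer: $6032$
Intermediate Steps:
$d = 29$
$13 m d = 13 \cdot 16 \cdot 29 = 208 \cdot 29 = 6032$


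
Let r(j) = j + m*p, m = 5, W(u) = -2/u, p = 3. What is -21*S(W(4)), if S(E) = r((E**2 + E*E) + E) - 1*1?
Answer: -294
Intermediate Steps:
r(j) = 15 + j (r(j) = j + 5*3 = j + 15 = 15 + j)
S(E) = 14 + E + 2*E**2 (S(E) = (15 + ((E**2 + E*E) + E)) - 1*1 = (15 + ((E**2 + E**2) + E)) - 1 = (15 + (2*E**2 + E)) - 1 = (15 + (E + 2*E**2)) - 1 = (15 + E + 2*E**2) - 1 = 14 + E + 2*E**2)
-21*S(W(4)) = -21*(14 + (-2/4)*(1 + 2*(-2/4))) = -21*(14 + (-2*1/4)*(1 + 2*(-2*1/4))) = -21*(14 - (1 + 2*(-1/2))/2) = -21*(14 - (1 - 1)/2) = -21*(14 - 1/2*0) = -21*(14 + 0) = -21*14 = -294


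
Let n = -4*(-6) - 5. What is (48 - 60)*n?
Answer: -228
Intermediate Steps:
n = 19 (n = 24 - 5 = 19)
(48 - 60)*n = (48 - 60)*19 = -12*19 = -228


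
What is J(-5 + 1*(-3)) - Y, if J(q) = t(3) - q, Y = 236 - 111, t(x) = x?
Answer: -114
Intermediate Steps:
Y = 125
J(q) = 3 - q
J(-5 + 1*(-3)) - Y = (3 - (-5 + 1*(-3))) - 1*125 = (3 - (-5 - 3)) - 125 = (3 - 1*(-8)) - 125 = (3 + 8) - 125 = 11 - 125 = -114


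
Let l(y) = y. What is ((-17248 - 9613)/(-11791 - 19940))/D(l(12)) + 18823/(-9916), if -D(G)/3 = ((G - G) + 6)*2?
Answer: -1360510484/707950341 ≈ -1.9218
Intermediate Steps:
D(G) = -36 (D(G) = -3*((G - G) + 6)*2 = -3*(0 + 6)*2 = -18*2 = -3*12 = -36)
((-17248 - 9613)/(-11791 - 19940))/D(l(12)) + 18823/(-9916) = ((-17248 - 9613)/(-11791 - 19940))/(-36) + 18823/(-9916) = -26861/(-31731)*(-1/36) + 18823*(-1/9916) = -26861*(-1/31731)*(-1/36) - 18823/9916 = (26861/31731)*(-1/36) - 18823/9916 = -26861/1142316 - 18823/9916 = -1360510484/707950341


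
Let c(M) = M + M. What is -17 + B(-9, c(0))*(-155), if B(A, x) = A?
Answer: 1378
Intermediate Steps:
c(M) = 2*M
-17 + B(-9, c(0))*(-155) = -17 - 9*(-155) = -17 + 1395 = 1378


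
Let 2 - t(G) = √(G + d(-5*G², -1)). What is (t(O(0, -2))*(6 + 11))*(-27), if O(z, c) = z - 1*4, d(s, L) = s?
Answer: -918 + 918*I*√21 ≈ -918.0 + 4206.8*I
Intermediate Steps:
O(z, c) = -4 + z (O(z, c) = z - 4 = -4 + z)
t(G) = 2 - √(G - 5*G²)
(t(O(0, -2))*(6 + 11))*(-27) = ((2 - √(-(-4 + 0)*(-1 + 5*(-4 + 0))))*(6 + 11))*(-27) = ((2 - √(-1*(-4)*(-1 + 5*(-4))))*17)*(-27) = ((2 - √(-1*(-4)*(-1 - 20)))*17)*(-27) = ((2 - √(-1*(-4)*(-21)))*17)*(-27) = ((2 - √(-84))*17)*(-27) = ((2 - 2*I*√21)*17)*(-27) = (34 - 34*I*√21)*(-27) = -918 + 918*I*√21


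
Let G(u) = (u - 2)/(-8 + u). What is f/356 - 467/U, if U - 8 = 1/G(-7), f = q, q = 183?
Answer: -493449/10324 ≈ -47.796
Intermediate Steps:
G(u) = (-2 + u)/(-8 + u)
f = 183
U = 29/3 (U = 8 + 1/((-2 - 7)/(-8 - 7)) = 8 + 1/(-9/(-15)) = 8 + 1/(-1/15*(-9)) = 8 + 1/(⅗) = 8 + 5/3 = 29/3 ≈ 9.6667)
f/356 - 467/U = 183/356 - 467/29/3 = 183*(1/356) - 467*3/29 = 183/356 - 1401/29 = -493449/10324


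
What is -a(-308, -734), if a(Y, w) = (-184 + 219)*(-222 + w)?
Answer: 33460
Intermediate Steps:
a(Y, w) = -7770 + 35*w (a(Y, w) = 35*(-222 + w) = -7770 + 35*w)
-a(-308, -734) = -(-7770 + 35*(-734)) = -(-7770 - 25690) = -1*(-33460) = 33460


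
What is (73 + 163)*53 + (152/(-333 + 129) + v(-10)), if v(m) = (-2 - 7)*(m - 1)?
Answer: 642919/51 ≈ 12606.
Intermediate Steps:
v(m) = 9 - 9*m (v(m) = -9*(-1 + m) = 9 - 9*m)
(73 + 163)*53 + (152/(-333 + 129) + v(-10)) = (73 + 163)*53 + (152/(-333 + 129) + (9 - 9*(-10))) = 236*53 + (152/(-204) + (9 + 90)) = 12508 + (152*(-1/204) + 99) = 12508 + (-38/51 + 99) = 12508 + 5011/51 = 642919/51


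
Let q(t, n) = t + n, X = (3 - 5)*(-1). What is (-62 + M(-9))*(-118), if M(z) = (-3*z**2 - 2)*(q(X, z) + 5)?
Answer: -50504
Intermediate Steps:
X = 2 (X = -2*(-1) = 2)
q(t, n) = n + t
M(z) = (-2 - 3*z**2)*(7 + z) (M(z) = (-3*z**2 - 2)*((z + 2) + 5) = (-2 - 3*z**2)*((2 + z) + 5) = (-2 - 3*z**2)*(7 + z))
(-62 + M(-9))*(-118) = (-62 + (-14 - 21*(-9)**2 - 3*(-9)**3 - 2*(-9)))*(-118) = (-62 + (-14 - 21*81 - 3*(-729) + 18))*(-118) = (-62 + (-14 - 1701 + 2187 + 18))*(-118) = (-62 + 490)*(-118) = 428*(-118) = -50504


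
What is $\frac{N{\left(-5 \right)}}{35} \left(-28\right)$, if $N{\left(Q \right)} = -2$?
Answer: $\frac{8}{5} \approx 1.6$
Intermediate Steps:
$\frac{N{\left(-5 \right)}}{35} \left(-28\right) = \frac{1}{35} \left(-2\right) \left(-28\right) = \left(- \frac{2}{35}\right) \left(-28\right) = \frac{8}{5}$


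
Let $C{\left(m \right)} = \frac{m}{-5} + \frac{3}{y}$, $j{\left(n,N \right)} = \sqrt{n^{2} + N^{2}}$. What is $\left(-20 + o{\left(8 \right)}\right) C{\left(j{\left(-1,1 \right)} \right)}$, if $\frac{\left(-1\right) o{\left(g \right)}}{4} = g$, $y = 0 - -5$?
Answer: $- \frac{156}{5} + \frac{52 \sqrt{2}}{5} \approx -16.492$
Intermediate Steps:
$j{\left(n,N \right)} = \sqrt{N^{2} + n^{2}}$
$y = 5$ ($y = 0 + 5 = 5$)
$o{\left(g \right)} = - 4 g$
$C{\left(m \right)} = \frac{3}{5} - \frac{m}{5}$ ($C{\left(m \right)} = \frac{m}{-5} + \frac{3}{5} = m \left(- \frac{1}{5}\right) + 3 \cdot \frac{1}{5} = - \frac{m}{5} + \frac{3}{5} = \frac{3}{5} - \frac{m}{5}$)
$\left(-20 + o{\left(8 \right)}\right) C{\left(j{\left(-1,1 \right)} \right)} = \left(-20 - 32\right) \left(\frac{3}{5} - \frac{\sqrt{1^{2} + \left(-1\right)^{2}}}{5}\right) = \left(-20 - 32\right) \left(\frac{3}{5} - \frac{\sqrt{1 + 1}}{5}\right) = - 52 \left(\frac{3}{5} - \frac{\sqrt{2}}{5}\right) = - \frac{156}{5} + \frac{52 \sqrt{2}}{5}$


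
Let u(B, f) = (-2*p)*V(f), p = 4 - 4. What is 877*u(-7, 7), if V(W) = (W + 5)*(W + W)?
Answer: 0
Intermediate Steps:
V(W) = 2*W*(5 + W) (V(W) = (5 + W)*(2*W) = 2*W*(5 + W))
p = 0
u(B, f) = 0 (u(B, f) = (-2*0)*(2*f*(5 + f)) = 0*(2*f*(5 + f)) = 0)
877*u(-7, 7) = 877*0 = 0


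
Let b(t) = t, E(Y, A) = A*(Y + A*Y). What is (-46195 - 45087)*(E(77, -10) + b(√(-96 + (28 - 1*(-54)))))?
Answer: -632584260 - 91282*I*√14 ≈ -6.3258e+8 - 3.4155e+5*I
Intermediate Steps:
(-46195 - 45087)*(E(77, -10) + b(√(-96 + (28 - 1*(-54))))) = (-46195 - 45087)*(-10*77*(1 - 10) + √(-96 + (28 - 1*(-54)))) = -91282*(-10*77*(-9) + √(-96 + (28 + 54))) = -91282*(6930 + √(-96 + 82)) = -91282*(6930 + √(-14)) = -91282*(6930 + I*√14) = -632584260 - 91282*I*√14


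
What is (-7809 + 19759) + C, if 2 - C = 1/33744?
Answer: 403308287/33744 ≈ 11952.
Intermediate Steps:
C = 67487/33744 (C = 2 - 1/33744 = 67487/33744 ≈ 2.0000)
(-7809 + 19759) + C = (-7809 + 19759) + 67487/33744 = 11950 + 67487/33744 = 403308287/33744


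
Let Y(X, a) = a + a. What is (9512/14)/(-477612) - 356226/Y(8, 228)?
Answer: -49623618955/63522396 ≈ -781.20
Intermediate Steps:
Y(X, a) = 2*a
(9512/14)/(-477612) - 356226/Y(8, 228) = (9512/14)/(-477612) - 356226/(2*228) = (9512*(1/14))*(-1/477612) - 356226/456 = (4756/7)*(-1/477612) - 356226*1/456 = -1189/835821 - 59371/76 = -49623618955/63522396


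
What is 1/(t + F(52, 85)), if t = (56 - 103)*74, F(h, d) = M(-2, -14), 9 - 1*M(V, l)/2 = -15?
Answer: -1/3430 ≈ -0.00029154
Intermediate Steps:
M(V, l) = 48 (M(V, l) = 18 - 2*(-15) = 18 + 30 = 48)
F(h, d) = 48
t = -3478 (t = -47*74 = -3478)
1/(t + F(52, 85)) = 1/(-3478 + 48) = 1/(-3430) = -1/3430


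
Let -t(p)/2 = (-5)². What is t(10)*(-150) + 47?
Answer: 7547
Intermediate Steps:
t(p) = -50 (t(p) = -2*(-5)² = -2*25 = -50)
t(10)*(-150) + 47 = -50*(-150) + 47 = 7500 + 47 = 7547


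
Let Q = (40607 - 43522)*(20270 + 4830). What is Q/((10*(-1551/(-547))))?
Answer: -363837050/141 ≈ -2.5804e+6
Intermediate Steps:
Q = -73166500 (Q = -2915*25100 = -73166500)
Q/((10*(-1551/(-547)))) = -73166500/(10*(-1551/(-547))) = -73166500/(10*(-1551*(-1/547))) = -73166500/(10*(1551/547)) = -73166500/15510/547 = -73166500*547/15510 = -363837050/141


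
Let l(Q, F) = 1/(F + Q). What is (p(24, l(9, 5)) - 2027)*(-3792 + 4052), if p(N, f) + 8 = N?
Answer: -522860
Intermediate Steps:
p(N, f) = -8 + N
(p(24, l(9, 5)) - 2027)*(-3792 + 4052) = ((-8 + 24) - 2027)*(-3792 + 4052) = (16 - 2027)*260 = -2011*260 = -522860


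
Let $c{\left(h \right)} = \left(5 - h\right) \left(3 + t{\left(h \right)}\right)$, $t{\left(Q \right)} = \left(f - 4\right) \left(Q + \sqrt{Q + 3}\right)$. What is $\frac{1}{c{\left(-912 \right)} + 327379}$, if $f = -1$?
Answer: $\frac{180466}{814963797001} + \frac{2751 i \sqrt{101}}{4074818985005} \approx 2.2144 \cdot 10^{-7} + 6.7849 \cdot 10^{-9} i$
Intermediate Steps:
$t{\left(Q \right)} = - 5 Q - 5 \sqrt{3 + Q}$ ($t{\left(Q \right)} = \left(-1 - 4\right) \left(Q + \sqrt{Q + 3}\right) = - 5 \left(Q + \sqrt{3 + Q}\right) = - 5 Q - 5 \sqrt{3 + Q}$)
$c{\left(h \right)} = \left(5 - h\right) \left(3 - 5 h - 5 \sqrt{3 + h}\right)$ ($c{\left(h \right)} = \left(5 - h\right) \left(3 - \left(5 h + 5 \sqrt{3 + h}\right)\right) = \left(5 - h\right) \left(3 - 5 h - 5 \sqrt{3 + h}\right)$)
$\frac{1}{c{\left(-912 \right)} + 327379} = \frac{1}{\left(15 - -25536 - 25 \sqrt{3 - 912} + 5 \left(-912\right) \left(-912 + \sqrt{3 - 912}\right)\right) + 327379} = \frac{1}{\left(15 + 25536 - 25 \sqrt{-909} + 5 \left(-912\right) \left(-912 + \sqrt{-909}\right)\right) + 327379} = \frac{1}{\left(15 + 25536 - 25 \cdot 3 i \sqrt{101} + 5 \left(-912\right) \left(-912 + 3 i \sqrt{101}\right)\right) + 327379} = \frac{1}{\left(15 + 25536 - 75 i \sqrt{101} + \left(4158720 - 13680 i \sqrt{101}\right)\right) + 327379} = \frac{1}{\left(4184271 - 13755 i \sqrt{101}\right) + 327379} = \frac{1}{4511650 - 13755 i \sqrt{101}}$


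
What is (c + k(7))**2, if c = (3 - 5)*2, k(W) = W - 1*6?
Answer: 9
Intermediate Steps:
k(W) = -6 + W (k(W) = W - 6 = -6 + W)
c = -4 (c = -2*2 = -4)
(c + k(7))**2 = (-4 + (-6 + 7))**2 = (-4 + 1)**2 = (-3)**2 = 9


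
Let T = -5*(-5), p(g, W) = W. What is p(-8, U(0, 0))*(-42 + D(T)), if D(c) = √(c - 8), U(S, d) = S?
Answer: 0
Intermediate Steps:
T = 25
D(c) = √(-8 + c)
p(-8, U(0, 0))*(-42 + D(T)) = 0*(-42 + √(-8 + 25)) = 0*(-42 + √17) = 0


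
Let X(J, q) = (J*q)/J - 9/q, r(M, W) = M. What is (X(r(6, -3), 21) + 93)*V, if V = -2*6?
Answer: -9540/7 ≈ -1362.9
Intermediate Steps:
V = -12
X(J, q) = q - 9/q
(X(r(6, -3), 21) + 93)*V = ((21 - 9/21) + 93)*(-12) = ((21 - 9*1/21) + 93)*(-12) = ((21 - 3/7) + 93)*(-12) = (144/7 + 93)*(-12) = (795/7)*(-12) = -9540/7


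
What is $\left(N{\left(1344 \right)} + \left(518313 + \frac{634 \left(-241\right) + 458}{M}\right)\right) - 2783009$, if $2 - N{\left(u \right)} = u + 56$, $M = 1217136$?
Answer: $- \frac{172384046195}{76071} \approx -2.2661 \cdot 10^{6}$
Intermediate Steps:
$N{\left(u \right)} = -54 - u$ ($N{\left(u \right)} = 2 - \left(u + 56\right) = 2 - \left(56 + u\right) = -54 - u$)
$\left(N{\left(1344 \right)} + \left(518313 + \frac{634 \left(-241\right) + 458}{M}\right)\right) - 2783009 = \left(\left(-54 - 1344\right) + \left(518313 + \frac{634 \left(-241\right) + 458}{1217136}\right)\right) - 2783009 = \left(\left(-54 - 1344\right) + \left(518313 + \left(-152794 + 458\right) \frac{1}{1217136}\right)\right) - 2783009 = \left(-1398 + \left(518313 - \frac{9521}{76071}\right)\right) - 2783009 = \left(-1398 + \frac{39428578702}{76071}\right) - 2783009 = \frac{39322231444}{76071} - 2783009 = - \frac{172384046195}{76071}$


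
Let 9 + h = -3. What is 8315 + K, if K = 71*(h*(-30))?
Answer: 33875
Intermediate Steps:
h = -12 (h = -9 - 3 = -12)
K = 25560 (K = 71*(-12*(-30)) = 71*360 = 25560)
8315 + K = 8315 + 25560 = 33875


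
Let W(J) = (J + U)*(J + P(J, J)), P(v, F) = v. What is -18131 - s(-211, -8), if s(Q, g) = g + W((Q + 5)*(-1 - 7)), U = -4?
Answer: -5436747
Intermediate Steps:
W(J) = 2*J*(-4 + J) (W(J) = (J - 4)*(J + J) = (-4 + J)*(2*J) = 2*J*(-4 + J))
s(Q, g) = g + 2*(-44 - 8*Q)*(-40 - 8*Q) (s(Q, g) = g + 2*((Q + 5)*(-1 - 7))*(-4 + (Q + 5)*(-1 - 7)) = g + 2*((5 + Q)*(-8))*(-4 + (5 + Q)*(-8)) = g + 2*(-40 - 8*Q)*(-4 + (-40 - 8*Q)) = g + 2*(-40 - 8*Q)*(-44 - 8*Q) = g + 2*(-44 - 8*Q)*(-40 - 8*Q))
-18131 - s(-211, -8) = -18131 - (3520 - 8 + 128*(-211)² + 1344*(-211)) = -18131 - (3520 - 8 + 128*44521 - 283584) = -18131 - (3520 - 8 + 5698688 - 283584) = -18131 - 1*5418616 = -18131 - 5418616 = -5436747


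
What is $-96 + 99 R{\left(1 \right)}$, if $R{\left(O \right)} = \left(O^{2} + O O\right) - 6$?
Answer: $-492$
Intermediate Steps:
$R{\left(O \right)} = -6 + 2 O^{2}$ ($R{\left(O \right)} = \left(O^{2} + O^{2}\right) - 6 = 2 O^{2} - 6 = -6 + 2 O^{2}$)
$-96 + 99 R{\left(1 \right)} = -96 + 99 \left(-6 + 2 \cdot 1^{2}\right) = -96 + 99 \left(-6 + 2 \cdot 1\right) = -96 + 99 \left(-6 + 2\right) = -96 + 99 \left(-4\right) = -96 - 396 = -492$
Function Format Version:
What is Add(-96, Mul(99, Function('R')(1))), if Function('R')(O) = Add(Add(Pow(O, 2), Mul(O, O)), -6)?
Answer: -492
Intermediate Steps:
Function('R')(O) = Add(-6, Mul(2, Pow(O, 2))) (Function('R')(O) = Add(Add(Pow(O, 2), Pow(O, 2)), -6) = Add(Mul(2, Pow(O, 2)), -6) = Add(-6, Mul(2, Pow(O, 2))))
Add(-96, Mul(99, Function('R')(1))) = Add(-96, Mul(99, Add(-6, Mul(2, Pow(1, 2))))) = Add(-96, Mul(99, Add(-6, Mul(2, 1)))) = Add(-96, Mul(99, Add(-6, 2))) = Add(-96, Mul(99, -4)) = Add(-96, -396) = -492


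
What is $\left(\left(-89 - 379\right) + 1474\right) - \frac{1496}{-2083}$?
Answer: $\frac{2096994}{2083} \approx 1006.7$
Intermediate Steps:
$\left(\left(-89 - 379\right) + 1474\right) - \frac{1496}{-2083} = \left(-468 + 1474\right) - 1496 \left(- \frac{1}{2083}\right) = 1006 - - \frac{1496}{2083} = 1006 + \frac{1496}{2083} = \frac{2096994}{2083}$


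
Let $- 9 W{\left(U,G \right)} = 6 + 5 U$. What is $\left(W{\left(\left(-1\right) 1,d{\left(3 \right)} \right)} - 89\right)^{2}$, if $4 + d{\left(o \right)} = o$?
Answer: $\frac{643204}{81} \approx 7940.8$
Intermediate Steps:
$d{\left(o \right)} = -4 + o$
$W{\left(U,G \right)} = - \frac{2}{3} - \frac{5 U}{9}$ ($W{\left(U,G \right)} = - \frac{6 + 5 U}{9} = - \frac{2}{3} - \frac{5 U}{9}$)
$\left(W{\left(\left(-1\right) 1,d{\left(3 \right)} \right)} - 89\right)^{2} = \left(\left(- \frac{2}{3} - \frac{5 \left(\left(-1\right) 1\right)}{9}\right) - 89\right)^{2} = \left(\left(- \frac{2}{3} - - \frac{5}{9}\right) - 89\right)^{2} = \left(\left(- \frac{2}{3} + \frac{5}{9}\right) - 89\right)^{2} = \left(- \frac{1}{9} - 89\right)^{2} = \left(- \frac{802}{9}\right)^{2} = \frac{643204}{81}$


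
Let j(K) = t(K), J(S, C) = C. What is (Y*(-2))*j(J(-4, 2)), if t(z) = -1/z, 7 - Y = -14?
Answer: 21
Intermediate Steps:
Y = 21 (Y = 7 - 1*(-14) = 7 + 14 = 21)
j(K) = -1/K
(Y*(-2))*j(J(-4, 2)) = (21*(-2))*(-1/2) = -(-42)/2 = -42*(-1/2) = 21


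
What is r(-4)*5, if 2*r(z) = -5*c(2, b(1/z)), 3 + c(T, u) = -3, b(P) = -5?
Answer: 75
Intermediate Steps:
c(T, u) = -6 (c(T, u) = -3 - 3 = -6)
r(z) = 15 (r(z) = (-5*(-6))/2 = (½)*30 = 15)
r(-4)*5 = 15*5 = 75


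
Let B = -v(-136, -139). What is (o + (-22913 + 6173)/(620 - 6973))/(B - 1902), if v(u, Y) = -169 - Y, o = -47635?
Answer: 302608415/11892816 ≈ 25.445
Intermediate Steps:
B = 30 (B = -(-169 - 1*(-139)) = -(-169 + 139) = -1*(-30) = 30)
(o + (-22913 + 6173)/(620 - 6973))/(B - 1902) = (-47635 + (-22913 + 6173)/(620 - 6973))/(30 - 1902) = (-47635 - 16740/(-6353))/(-1872) = (-47635 - 16740*(-1/6353))*(-1/1872) = (-47635 + 16740/6353)*(-1/1872) = -302608415/6353*(-1/1872) = 302608415/11892816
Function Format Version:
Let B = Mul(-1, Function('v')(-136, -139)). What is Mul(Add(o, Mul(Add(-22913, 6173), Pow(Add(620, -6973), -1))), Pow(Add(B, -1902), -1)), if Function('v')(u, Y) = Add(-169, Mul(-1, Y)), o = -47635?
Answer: Rational(302608415, 11892816) ≈ 25.445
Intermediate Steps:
B = 30 (B = Mul(-1, Add(-169, Mul(-1, -139))) = Mul(-1, Add(-169, 139)) = Mul(-1, -30) = 30)
Mul(Add(o, Mul(Add(-22913, 6173), Pow(Add(620, -6973), -1))), Pow(Add(B, -1902), -1)) = Mul(Add(-47635, Mul(Add(-22913, 6173), Pow(Add(620, -6973), -1))), Pow(Add(30, -1902), -1)) = Mul(Add(-47635, Mul(-16740, Pow(-6353, -1))), Pow(-1872, -1)) = Mul(Add(-47635, Mul(-16740, Rational(-1, 6353))), Rational(-1, 1872)) = Mul(Add(-47635, Rational(16740, 6353)), Rational(-1, 1872)) = Mul(Rational(-302608415, 6353), Rational(-1, 1872)) = Rational(302608415, 11892816)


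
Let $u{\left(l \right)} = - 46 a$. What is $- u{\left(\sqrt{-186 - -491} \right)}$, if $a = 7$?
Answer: $322$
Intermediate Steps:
$u{\left(l \right)} = -322$ ($u{\left(l \right)} = \left(-46\right) 7 = -322$)
$- u{\left(\sqrt{-186 - -491} \right)} = \left(-1\right) \left(-322\right) = 322$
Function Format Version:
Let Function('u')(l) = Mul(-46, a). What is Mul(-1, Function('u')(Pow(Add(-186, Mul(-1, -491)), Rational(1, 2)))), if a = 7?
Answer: 322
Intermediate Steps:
Function('u')(l) = -322 (Function('u')(l) = Mul(-46, 7) = -322)
Mul(-1, Function('u')(Pow(Add(-186, Mul(-1, -491)), Rational(1, 2)))) = Mul(-1, -322) = 322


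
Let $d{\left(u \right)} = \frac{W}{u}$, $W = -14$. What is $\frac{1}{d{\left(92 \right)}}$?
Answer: $- \frac{46}{7} \approx -6.5714$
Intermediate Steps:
$d{\left(u \right)} = - \frac{14}{u}$
$\frac{1}{d{\left(92 \right)}} = \frac{1}{\left(-14\right) \frac{1}{92}} = \frac{1}{- \frac{7}{46}} = - \frac{46}{7}$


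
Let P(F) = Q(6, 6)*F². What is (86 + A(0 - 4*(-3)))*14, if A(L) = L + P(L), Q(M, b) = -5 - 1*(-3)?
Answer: -2660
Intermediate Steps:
Q(M, b) = -2 (Q(M, b) = -5 + 3 = -2)
P(F) = -2*F²
A(L) = L - 2*L²
(86 + A(0 - 4*(-3)))*14 = (86 + (0 - 4*(-3))*(1 - 2*(0 - 4*(-3))))*14 = (86 + (0 + 12)*(1 - 2*(0 + 12)))*14 = (86 + 12*(1 - 2*12))*14 = (86 + 12*(1 - 24))*14 = (86 + 12*(-23))*14 = (86 - 276)*14 = -190*14 = -2660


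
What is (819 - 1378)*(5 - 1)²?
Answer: -8944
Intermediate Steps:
(819 - 1378)*(5 - 1)² = -559*4² = -559*16 = -8944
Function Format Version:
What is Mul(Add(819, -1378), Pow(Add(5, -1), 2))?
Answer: -8944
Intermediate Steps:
Mul(Add(819, -1378), Pow(Add(5, -1), 2)) = Mul(-559, Pow(4, 2)) = Mul(-559, 16) = -8944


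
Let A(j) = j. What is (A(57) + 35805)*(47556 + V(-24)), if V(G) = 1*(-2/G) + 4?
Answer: 3411199417/2 ≈ 1.7056e+9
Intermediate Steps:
V(G) = 4 - 2/G (V(G) = -2/G + 4 = 4 - 2/G)
(A(57) + 35805)*(47556 + V(-24)) = (57 + 35805)*(47556 + (4 - 2/(-24))) = 35862*(47556 + (4 - 2*(-1/24))) = 35862*(47556 + (4 + 1/12)) = 35862*(47556 + 49/12) = 35862*(570721/12) = 3411199417/2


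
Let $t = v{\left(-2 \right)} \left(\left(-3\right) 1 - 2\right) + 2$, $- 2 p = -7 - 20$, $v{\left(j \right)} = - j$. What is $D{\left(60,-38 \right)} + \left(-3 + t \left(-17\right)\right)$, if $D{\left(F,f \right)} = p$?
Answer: $\frac{293}{2} \approx 146.5$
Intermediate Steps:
$p = \frac{27}{2}$ ($p = - \frac{-7 - 20}{2} = \left(- \frac{1}{2}\right) \left(-27\right) = \frac{27}{2} \approx 13.5$)
$D{\left(F,f \right)} = \frac{27}{2}$
$t = -8$ ($t = \left(-1\right) \left(-2\right) \left(\left(-3\right) 1 - 2\right) + 2 = 2 \left(-3 - 2\right) + 2 = 2 \left(-5\right) + 2 = -10 + 2 = -8$)
$D{\left(60,-38 \right)} + \left(-3 + t \left(-17\right)\right) = \frac{27}{2} - -133 = \frac{27}{2} + \left(-3 + 136\right) = \frac{27}{2} + 133 = \frac{293}{2}$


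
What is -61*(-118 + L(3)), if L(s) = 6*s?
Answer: 6100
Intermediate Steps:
-61*(-118 + L(3)) = -61*(-118 + 6*3) = -61*(-118 + 18) = -61*(-100) = 6100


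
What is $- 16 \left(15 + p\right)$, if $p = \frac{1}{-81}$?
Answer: $- \frac{19424}{81} \approx -239.8$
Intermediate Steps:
$p = - \frac{1}{81} \approx -0.012346$
$- 16 \left(15 + p\right) = - 16 \left(15 - \frac{1}{81}\right) = \left(-16\right) \frac{1214}{81} = - \frac{19424}{81}$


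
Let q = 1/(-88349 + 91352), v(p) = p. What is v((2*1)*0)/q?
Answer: 0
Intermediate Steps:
q = 1/3003 ≈ 0.00033300
v((2*1)*0)/q = ((2*1)*0)/(1/3003) = (2*0)*3003 = 0*3003 = 0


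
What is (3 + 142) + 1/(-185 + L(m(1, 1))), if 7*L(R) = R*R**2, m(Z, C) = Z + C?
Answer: 186608/1287 ≈ 144.99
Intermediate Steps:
m(Z, C) = C + Z
L(R) = R**3/7 (L(R) = (R*R**2)/7 = R**3/7)
(3 + 142) + 1/(-185 + L(m(1, 1))) = (3 + 142) + 1/(-185 + (1 + 1)**3/7) = 145 + 1/(-185 + (1/7)*2**3) = 145 + 1/(-185 + (1/7)*8) = 145 + 1/(-185 + 8/7) = 145 + 1/(-1287/7) = 145 - 7/1287 = 186608/1287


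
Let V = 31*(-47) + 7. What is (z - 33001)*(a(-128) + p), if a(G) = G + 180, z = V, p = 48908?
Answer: -1686720960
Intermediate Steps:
V = -1450 (V = -1457 + 7 = -1450)
z = -1450
a(G) = 180 + G
(z - 33001)*(a(-128) + p) = (-1450 - 33001)*((180 - 128) + 48908) = -34451*(52 + 48908) = -34451*48960 = -1686720960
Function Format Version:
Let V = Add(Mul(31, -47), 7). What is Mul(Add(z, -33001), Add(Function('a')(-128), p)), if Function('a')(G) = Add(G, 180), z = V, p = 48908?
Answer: -1686720960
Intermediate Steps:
V = -1450 (V = Add(-1457, 7) = -1450)
z = -1450
Function('a')(G) = Add(180, G)
Mul(Add(z, -33001), Add(Function('a')(-128), p)) = Mul(Add(-1450, -33001), Add(Add(180, -128), 48908)) = Mul(-34451, Add(52, 48908)) = Mul(-34451, 48960) = -1686720960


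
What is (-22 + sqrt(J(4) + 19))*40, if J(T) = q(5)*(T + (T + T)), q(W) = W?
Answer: -880 + 40*sqrt(79) ≈ -524.47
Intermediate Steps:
J(T) = 15*T (J(T) = 5*(T + (T + T)) = 5*(T + 2*T) = 5*(3*T) = 15*T)
(-22 + sqrt(J(4) + 19))*40 = (-22 + sqrt(15*4 + 19))*40 = (-22 + sqrt(60 + 19))*40 = (-22 + sqrt(79))*40 = -880 + 40*sqrt(79)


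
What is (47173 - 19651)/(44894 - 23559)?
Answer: 27522/21335 ≈ 1.2900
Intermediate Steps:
(47173 - 19651)/(44894 - 23559) = 27522/21335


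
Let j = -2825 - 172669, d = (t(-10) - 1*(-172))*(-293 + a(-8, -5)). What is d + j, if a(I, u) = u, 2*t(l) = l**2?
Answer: -241650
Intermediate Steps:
t(l) = l**2/2
d = -66156 (d = ((1/2)*(-10)**2 - 1*(-172))*(-293 - 5) = ((1/2)*100 + 172)*(-298) = (50 + 172)*(-298) = 222*(-298) = -66156)
j = -175494
d + j = -66156 - 175494 = -241650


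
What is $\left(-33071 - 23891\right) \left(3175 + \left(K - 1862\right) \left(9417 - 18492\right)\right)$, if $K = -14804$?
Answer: $-8615338734250$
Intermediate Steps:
$\left(-33071 - 23891\right) \left(3175 + \left(K - 1862\right) \left(9417 - 18492\right)\right) = \left(-33071 - 23891\right) \left(3175 + \left(-14804 - 1862\right) \left(9417 - 18492\right)\right) = - 56962 \left(3175 - -151243950\right) = - 56962 \left(3175 + 151243950\right) = \left(-56962\right) 151247125 = -8615338734250$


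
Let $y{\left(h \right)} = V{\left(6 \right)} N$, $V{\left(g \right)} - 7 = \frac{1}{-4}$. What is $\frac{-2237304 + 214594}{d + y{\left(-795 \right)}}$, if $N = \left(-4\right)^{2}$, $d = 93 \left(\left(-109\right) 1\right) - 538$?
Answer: $\frac{2022710}{10567} \approx 191.42$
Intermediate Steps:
$d = -10675$ ($d = 93 \left(-109\right) - 538 = -10137 - 538 = -10675$)
$N = 16$
$V{\left(g \right)} = \frac{27}{4}$ ($V{\left(g \right)} = 7 + \frac{1}{-4} = 7 - \frac{1}{4} = \frac{27}{4}$)
$y{\left(h \right)} = 108$ ($y{\left(h \right)} = \frac{27}{4} \cdot 16 = 108$)
$\frac{-2237304 + 214594}{d + y{\left(-795 \right)}} = \frac{-2237304 + 214594}{-10675 + 108} = - \frac{2022710}{-10567} = \left(-2022710\right) \left(- \frac{1}{10567}\right) = \frac{2022710}{10567}$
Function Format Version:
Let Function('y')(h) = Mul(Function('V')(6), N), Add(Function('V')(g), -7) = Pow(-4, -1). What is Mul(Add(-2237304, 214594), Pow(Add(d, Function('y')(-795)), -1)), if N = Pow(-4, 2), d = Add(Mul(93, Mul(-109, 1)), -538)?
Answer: Rational(2022710, 10567) ≈ 191.42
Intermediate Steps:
d = -10675 (d = Add(Mul(93, -109), -538) = Add(-10137, -538) = -10675)
N = 16
Function('V')(g) = Rational(27, 4) (Function('V')(g) = Add(7, Pow(-4, -1)) = Add(7, Rational(-1, 4)) = Rational(27, 4))
Function('y')(h) = 108 (Function('y')(h) = Mul(Rational(27, 4), 16) = 108)
Mul(Add(-2237304, 214594), Pow(Add(d, Function('y')(-795)), -1)) = Mul(Add(-2237304, 214594), Pow(Add(-10675, 108), -1)) = Mul(-2022710, Pow(-10567, -1)) = Mul(-2022710, Rational(-1, 10567)) = Rational(2022710, 10567)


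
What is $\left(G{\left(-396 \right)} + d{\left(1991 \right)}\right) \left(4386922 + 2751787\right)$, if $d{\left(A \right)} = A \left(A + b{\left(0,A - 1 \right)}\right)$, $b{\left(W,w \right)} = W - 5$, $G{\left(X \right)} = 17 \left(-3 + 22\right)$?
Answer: $28229660666341$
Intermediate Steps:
$G{\left(X \right)} = 323$ ($G{\left(X \right)} = 17 \cdot 19 = 323$)
$b{\left(W,w \right)} = -5 + W$
$d{\left(A \right)} = A \left(-5 + A\right)$ ($d{\left(A \right)} = A \left(A + \left(-5 + 0\right)\right) = A \left(A - 5\right) = A \left(-5 + A\right)$)
$\left(G{\left(-396 \right)} + d{\left(1991 \right)}\right) \left(4386922 + 2751787\right) = \left(323 + 1991 \left(-5 + 1991\right)\right) \left(4386922 + 2751787\right) = \left(323 + 1991 \cdot 1986\right) 7138709 = \left(323 + 3954126\right) 7138709 = 3954449 \cdot 7138709 = 28229660666341$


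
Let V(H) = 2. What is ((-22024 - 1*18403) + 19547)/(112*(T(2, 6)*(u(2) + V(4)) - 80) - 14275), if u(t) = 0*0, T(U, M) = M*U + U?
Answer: 20880/20099 ≈ 1.0389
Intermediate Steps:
T(U, M) = U + M*U
u(t) = 0
((-22024 - 1*18403) + 19547)/(112*(T(2, 6)*(u(2) + V(4)) - 80) - 14275) = ((-22024 - 1*18403) + 19547)/(112*((2*(1 + 6))*(0 + 2) - 80) - 14275) = ((-22024 - 18403) + 19547)/(112*((2*7)*2 - 80) - 14275) = (-40427 + 19547)/(112*(14*2 - 80) - 14275) = -20880/(112*(28 - 80) - 14275) = -20880/(112*(-52) - 14275) = -20880/(-5824 - 14275) = -20880/(-20099) = -20880*(-1/20099) = 20880/20099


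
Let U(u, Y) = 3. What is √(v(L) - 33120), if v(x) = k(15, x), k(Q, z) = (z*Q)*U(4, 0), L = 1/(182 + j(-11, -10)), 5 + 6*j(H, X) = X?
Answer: 27*I*√5855290/359 ≈ 181.99*I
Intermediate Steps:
j(H, X) = -⅚ + X/6
L = 2/359 (L = 1/(182 + (-⅚ + (⅙)*(-10))) = 1/(182 + (-⅚ - 5/3)) = 1/(182 - 5/2) = 1/(359/2) = 2/359 ≈ 0.0055710)
k(Q, z) = 3*Q*z (k(Q, z) = (z*Q)*3 = (Q*z)*3 = 3*Q*z)
v(x) = 45*x (v(x) = 3*15*x = 45*x)
√(v(L) - 33120) = √(45*(2/359) - 33120) = √(90/359 - 33120) = √(-11889990/359) = 27*I*√5855290/359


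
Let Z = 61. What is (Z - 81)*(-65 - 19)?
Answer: 1680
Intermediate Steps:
(Z - 81)*(-65 - 19) = (61 - 81)*(-65 - 19) = -20*(-84) = 1680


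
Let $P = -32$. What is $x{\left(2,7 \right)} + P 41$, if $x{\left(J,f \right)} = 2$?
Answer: $-1310$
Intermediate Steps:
$x{\left(2,7 \right)} + P 41 = 2 - 1312 = -1310$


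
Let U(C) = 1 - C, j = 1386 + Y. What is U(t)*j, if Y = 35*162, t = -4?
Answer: 35280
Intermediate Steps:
Y = 5670
j = 7056 (j = 1386 + 5670 = 7056)
U(t)*j = (1 - 1*(-4))*7056 = (1 + 4)*7056 = 5*7056 = 35280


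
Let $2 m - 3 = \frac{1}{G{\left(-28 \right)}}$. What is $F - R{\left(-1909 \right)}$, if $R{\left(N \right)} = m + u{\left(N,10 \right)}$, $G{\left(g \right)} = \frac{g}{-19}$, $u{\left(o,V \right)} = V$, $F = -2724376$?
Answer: $- \frac{152565719}{56} \approx -2.7244 \cdot 10^{6}$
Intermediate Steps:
$G{\left(g \right)} = - \frac{g}{19}$ ($G{\left(g \right)} = g \left(- \frac{1}{19}\right) = - \frac{g}{19}$)
$m = \frac{103}{56}$ ($m = \frac{3}{2} + \frac{1}{2 \left(\left(- \frac{1}{19}\right) \left(-28\right)\right)} = \frac{3}{2} + \frac{1}{2 \cdot \frac{28}{19}} = \frac{3}{2} + \frac{1}{2} \cdot \frac{19}{28} = \frac{3}{2} + \frac{19}{56} = \frac{103}{56} \approx 1.8393$)
$R{\left(N \right)} = \frac{663}{56}$ ($R{\left(N \right)} = \frac{103}{56} + 10 = \frac{663}{56}$)
$F - R{\left(-1909 \right)} = -2724376 - \frac{663}{56} = - \frac{152565719}{56}$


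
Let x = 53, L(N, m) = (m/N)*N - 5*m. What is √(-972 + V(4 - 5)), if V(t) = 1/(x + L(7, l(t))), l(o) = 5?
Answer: 5*I*√42339/33 ≈ 31.176*I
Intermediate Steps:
L(N, m) = -4*m (L(N, m) = m - 5*m = -4*m)
V(t) = 1/33 (V(t) = 1/(53 - 4*5) = 1/(53 - 20) = 1/33)
√(-972 + V(4 - 5)) = √(-972 + 1/33) = √(-32075/33) = 5*I*√42339/33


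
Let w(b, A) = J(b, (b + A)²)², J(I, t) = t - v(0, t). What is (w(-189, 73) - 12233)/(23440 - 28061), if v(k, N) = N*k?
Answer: -181051703/4621 ≈ -39180.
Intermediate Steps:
J(I, t) = t (J(I, t) = t - t*0 = t - 1*0 = t + 0 = t)
w(b, A) = (A + b)⁴ (w(b, A) = ((b + A)²)² = ((A + b)²)² = (A + b)⁴)
(w(-189, 73) - 12233)/(23440 - 28061) = ((73 - 189)⁴ - 12233)/(23440 - 28061) = ((-116)⁴ - 12233)/(-4621) = (181063936 - 12233)*(-1/4621) = 181051703*(-1/4621) = -181051703/4621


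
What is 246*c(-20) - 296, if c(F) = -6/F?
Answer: -1111/5 ≈ -222.20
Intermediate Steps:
246*c(-20) - 296 = 246*(-6/(-20)) - 296 = 246*(-6*(-1/20)) - 296 = 246*(3/10) - 296 = 369/5 - 296 = -1111/5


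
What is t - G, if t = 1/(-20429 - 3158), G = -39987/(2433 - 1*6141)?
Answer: -1017451/94348 ≈ -10.784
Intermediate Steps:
G = 4443/412 (G = -39987/(2433 - 6141) = -39987/(-3708) = -39987*(-1/3708) = 4443/412 ≈ 10.784)
t = -1/23587 (t = 1/(-23587) = -1/23587 ≈ -4.2396e-5)
t - G = -1/23587 - 1*4443/412 = -1/23587 - 4443/412 = -1017451/94348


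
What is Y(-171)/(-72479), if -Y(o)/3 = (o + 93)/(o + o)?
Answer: 13/1377101 ≈ 9.4401e-6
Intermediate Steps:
Y(o) = -3*(93 + o)/(2*o) (Y(o) = -3*(o + 93)/(o + o) = -3*(93 + o)/(2*o))
Y(-171)/(-72479) = ((3/2)*(-93 - 1*(-171))/(-171))/(-72479) = ((3/2)*(-1/171)*(-93 + 171))*(-1/72479) = ((3/2)*(-1/171)*78)*(-1/72479) = -13/19*(-1/72479) = 13/1377101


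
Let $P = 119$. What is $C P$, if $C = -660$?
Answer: $-78540$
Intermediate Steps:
$C P = \left(-660\right) 119 = -78540$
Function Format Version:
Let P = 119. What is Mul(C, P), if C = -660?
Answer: -78540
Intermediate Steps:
Mul(C, P) = Mul(-660, 119) = -78540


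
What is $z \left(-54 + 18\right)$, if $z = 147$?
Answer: $-5292$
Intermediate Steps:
$z \left(-54 + 18\right) = 147 \left(-54 + 18\right) = 147 \left(-36\right) = -5292$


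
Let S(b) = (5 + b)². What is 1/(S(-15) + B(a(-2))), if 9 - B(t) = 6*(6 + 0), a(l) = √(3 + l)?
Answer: 1/73 ≈ 0.013699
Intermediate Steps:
B(t) = -27 (B(t) = 9 - 6*(6 + 0) = 9 - 6*6 = 9 - 1*36 = 9 - 36 = -27)
1/(S(-15) + B(a(-2))) = 1/((5 - 15)² - 27) = 1/((-10)² - 27) = 1/(100 - 27) = 1/73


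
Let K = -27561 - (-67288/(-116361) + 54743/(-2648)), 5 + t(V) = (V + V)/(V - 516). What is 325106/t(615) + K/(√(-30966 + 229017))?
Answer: 10728498/245 - 8486011808009*√198051/61024252064328 ≈ 43728.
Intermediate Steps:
t(V) = -5 + 2*V/(-516 + V) (t(V) = -5 + (V + V)/(V - 516) = -5 + (2*V)/(-516 + V) = -5 + 2*V/(-516 + V))
K = -8486011808009/308123928 (K = -27561 - (-67288*(-1/116361) + 54743*(-1/2648)) = -27561 - (67288/116361 - 54743/2648) = -27561 - 1*(-6191771599/308123928) = -27561 + 6191771599/308123928 = -8486011808009/308123928 ≈ -27541.)
325106/t(615) + K/(√(-30966 + 229017)) = 325106/((3*(860 - 1*615)/(-516 + 615))) - 8486011808009/(308123928*√(-30966 + 229017)) = 325106/((3*(860 - 615)/99)) - 8486011808009*√198051/198051/308123928 = 325106/((3*(1/99)*245)) - 8486011808009*√198051/61024252064328 = 325106/(245/33) - 8486011808009*√198051/61024252064328 = 325106*(33/245) - 8486011808009*√198051/61024252064328 = 10728498/245 - 8486011808009*√198051/61024252064328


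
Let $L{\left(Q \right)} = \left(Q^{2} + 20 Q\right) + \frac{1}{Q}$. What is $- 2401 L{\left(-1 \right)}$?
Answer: $48020$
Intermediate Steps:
$L{\left(Q \right)} = \frac{1}{Q} + Q^{2} + 20 Q$
$- 2401 L{\left(-1 \right)} = - 2401 \frac{1 + \left(-1\right)^{2} \left(20 - 1\right)}{-1} = - 2401 \left(- (1 + 1 \cdot 19)\right) = - 2401 \left(- (1 + 19)\right) = - 2401 \left(\left(-1\right) 20\right) = \left(-2401\right) \left(-20\right) = 48020$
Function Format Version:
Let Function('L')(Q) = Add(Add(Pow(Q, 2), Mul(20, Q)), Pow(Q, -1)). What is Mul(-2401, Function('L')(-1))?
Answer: 48020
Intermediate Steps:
Function('L')(Q) = Add(Pow(Q, -1), Pow(Q, 2), Mul(20, Q))
Mul(-2401, Function('L')(-1)) = Mul(-2401, Mul(Pow(-1, -1), Add(1, Mul(Pow(-1, 2), Add(20, -1))))) = Mul(-2401, Mul(-1, Add(1, Mul(1, 19)))) = Mul(-2401, Mul(-1, Add(1, 19))) = Mul(-2401, Mul(-1, 20)) = Mul(-2401, -20) = 48020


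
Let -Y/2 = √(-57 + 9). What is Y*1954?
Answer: -15632*I*√3 ≈ -27075.0*I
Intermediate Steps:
Y = -8*I*√3 (Y = -2*√(-57 + 9) = -8*I*√3 ≈ -13.856*I)
Y*1954 = -8*I*√3*1954 = -15632*I*√3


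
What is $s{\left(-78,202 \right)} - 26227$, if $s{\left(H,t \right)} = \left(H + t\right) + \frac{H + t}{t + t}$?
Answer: $- \frac{2636372}{101} \approx -26103.0$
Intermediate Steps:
$s{\left(H,t \right)} = H + t + \frac{H + t}{2 t}$ ($s{\left(H,t \right)} = \left(H + t\right) + \frac{H + t}{2 t} = H + t + \frac{H + t}{2 t}$)
$s{\left(-78,202 \right)} - 26227 = \left(\frac{1}{2} - 78 + 202 + \frac{1}{2} \left(-78\right) \frac{1}{202}\right) - 26227 = \left(\frac{1}{2} - 78 + 202 - \frac{39}{202}\right) - 26227 = \frac{12555}{101} - 26227 = - \frac{2636372}{101}$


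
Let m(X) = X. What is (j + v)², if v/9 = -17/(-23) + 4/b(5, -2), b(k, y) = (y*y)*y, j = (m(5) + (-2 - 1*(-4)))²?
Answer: 5536609/2116 ≈ 2616.5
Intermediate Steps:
j = 49 (j = (5 + (-2 - 1*(-4)))² = (5 + (-2 + 4))² = (5 + 2)² = 7² = 49)
b(k, y) = y³ (b(k, y) = y²*y = y³)
v = 99/46 (v = 9*(-17/(-23) + 4/((-2)³)) = 9*(-17*(-1/23) + 4/(-8)) = 9*(17/23 + 4*(-⅛)) = 9*(17/23 - ½) = 9*(11/46) = 99/46 ≈ 2.1522)
(j + v)² = (49 + 99/46)² = (2353/46)² = 5536609/2116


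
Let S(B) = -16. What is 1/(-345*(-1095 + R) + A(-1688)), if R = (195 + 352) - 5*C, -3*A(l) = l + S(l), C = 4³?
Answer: 1/300028 ≈ 3.3330e-6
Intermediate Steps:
C = 64
A(l) = 16/3 - l/3 (A(l) = -(l - 16)/3 = -(-16 + l)/3 = 16/3 - l/3)
R = 227 (R = (195 + 352) - 5*64 = 547 - 320 = 227)
1/(-345*(-1095 + R) + A(-1688)) = 1/(-345*(-1095 + 227) + (16/3 - ⅓*(-1688))) = 1/(-345*(-868) + (16/3 + 1688/3)) = 1/(299460 + 568) = 1/300028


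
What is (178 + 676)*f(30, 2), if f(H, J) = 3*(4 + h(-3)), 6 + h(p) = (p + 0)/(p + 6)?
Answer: -7686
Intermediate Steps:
h(p) = -6 + p/(6 + p) (h(p) = -6 + (p + 0)/(p + 6) = -6 + p/(6 + p))
f(H, J) = -9 (f(H, J) = 3*(4 + (-36 - 5*(-3))/(6 - 3)) = 3*(4 + (-36 + 15)/3) = 3*(4 + (⅓)*(-21)) = 3*(4 - 7) = 3*(-3) = -9)
(178 + 676)*f(30, 2) = (178 + 676)*(-9) = 854*(-9) = -7686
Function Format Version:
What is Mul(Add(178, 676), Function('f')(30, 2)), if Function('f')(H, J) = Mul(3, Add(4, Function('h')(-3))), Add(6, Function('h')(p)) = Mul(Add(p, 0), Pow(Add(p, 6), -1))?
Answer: -7686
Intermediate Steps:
Function('h')(p) = Add(-6, Mul(p, Pow(Add(6, p), -1))) (Function('h')(p) = Add(-6, Mul(Add(p, 0), Pow(Add(p, 6), -1))) = Add(-6, Mul(p, Pow(Add(6, p), -1))))
Function('f')(H, J) = -9 (Function('f')(H, J) = Mul(3, Add(4, Mul(Pow(Add(6, -3), -1), Add(-36, Mul(-5, -3))))) = Mul(3, Add(4, Mul(Pow(3, -1), Add(-36, 15)))) = Mul(3, Add(4, Mul(Rational(1, 3), -21))) = Mul(3, Add(4, -7)) = Mul(3, -3) = -9)
Mul(Add(178, 676), Function('f')(30, 2)) = Mul(Add(178, 676), -9) = Mul(854, -9) = -7686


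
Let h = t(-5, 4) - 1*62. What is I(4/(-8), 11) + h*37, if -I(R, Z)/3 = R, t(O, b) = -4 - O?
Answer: -4511/2 ≈ -2255.5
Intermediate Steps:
I(R, Z) = -3*R
h = -61 (h = (-4 - 1*(-5)) - 1*62 = (-4 + 5) - 62 = 1 - 62 = -61)
I(4/(-8), 11) + h*37 = -12/(-8) - 61*37 = -12*(-1)/8 - 2257 = -3*(-½) - 2257 = 3/2 - 2257 = -4511/2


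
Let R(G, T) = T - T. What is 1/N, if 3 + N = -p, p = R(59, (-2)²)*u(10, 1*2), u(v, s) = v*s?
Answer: -⅓ ≈ -0.33333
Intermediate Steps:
R(G, T) = 0
u(v, s) = s*v
p = 0 (p = 0*((1*2)*10) = 0*(2*10) = 0*20 = 0)
N = -3 (N = -3 - 1*0 = -3 + 0 = -3)
1/N = 1/(-3) = -⅓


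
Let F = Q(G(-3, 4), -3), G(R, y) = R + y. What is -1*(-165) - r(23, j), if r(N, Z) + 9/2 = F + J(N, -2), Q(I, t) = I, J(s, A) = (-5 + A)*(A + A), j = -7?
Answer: 281/2 ≈ 140.50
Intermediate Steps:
J(s, A) = 2*A*(-5 + A) (J(s, A) = (-5 + A)*(2*A) = 2*A*(-5 + A))
F = 1 (F = -3 + 4 = 1)
r(N, Z) = 49/2 (r(N, Z) = -9/2 + (1 + 2*(-2)*(-5 - 2)) = -9/2 + (1 + 2*(-2)*(-7)) = -9/2 + (1 + 28) = -9/2 + 29 = 49/2)
-1*(-165) - r(23, j) = -1*(-165) - 1*49/2 = 165 - 49/2 = 281/2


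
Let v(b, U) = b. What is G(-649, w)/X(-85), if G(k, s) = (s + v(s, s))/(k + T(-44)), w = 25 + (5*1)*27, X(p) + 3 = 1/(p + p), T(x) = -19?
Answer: 13600/85337 ≈ 0.15937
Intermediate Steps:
X(p) = -3 + 1/(2*p) (X(p) = -3 + 1/(p + p) = -3 + 1/(2*p))
w = 160 (w = 25 + 5*27 = 25 + 135 = 160)
G(k, s) = 2*s/(-19 + k) (G(k, s) = (s + s)/(k - 19) = (2*s)/(-19 + k) = 2*s/(-19 + k))
G(-649, w)/X(-85) = (2*160/(-19 - 649))/(-3 + (½)/(-85)) = (2*160/(-668))/(-3 + (½)*(-1/85)) = (2*160*(-1/668))/(-3 - 1/170) = -80/(167*(-511/170)) = -80/167*(-170/511) = 13600/85337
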